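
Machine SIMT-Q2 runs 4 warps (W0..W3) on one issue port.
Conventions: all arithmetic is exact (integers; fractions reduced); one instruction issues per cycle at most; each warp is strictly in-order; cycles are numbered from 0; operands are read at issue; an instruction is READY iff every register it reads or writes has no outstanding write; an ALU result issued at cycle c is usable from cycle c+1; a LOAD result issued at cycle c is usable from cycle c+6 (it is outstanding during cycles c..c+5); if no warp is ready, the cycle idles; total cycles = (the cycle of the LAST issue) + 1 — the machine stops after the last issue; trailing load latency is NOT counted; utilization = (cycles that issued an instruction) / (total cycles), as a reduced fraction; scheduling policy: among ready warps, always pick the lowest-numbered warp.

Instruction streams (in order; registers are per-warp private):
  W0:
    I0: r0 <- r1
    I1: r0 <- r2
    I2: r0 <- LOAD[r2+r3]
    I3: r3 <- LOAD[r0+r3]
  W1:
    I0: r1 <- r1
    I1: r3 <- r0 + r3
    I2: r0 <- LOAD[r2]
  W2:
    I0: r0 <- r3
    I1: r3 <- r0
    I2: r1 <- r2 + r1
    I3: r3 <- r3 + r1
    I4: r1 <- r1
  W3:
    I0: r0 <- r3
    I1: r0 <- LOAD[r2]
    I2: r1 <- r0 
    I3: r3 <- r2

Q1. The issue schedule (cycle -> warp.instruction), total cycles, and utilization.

cycle 0: W0.I0
cycle 1: W0.I1
cycle 2: W0.I2
cycle 3: W1.I0
cycle 4: W1.I1
cycle 5: W1.I2
cycle 6: W2.I0
cycle 7: W2.I1
cycle 8: W0.I3
cycle 9: W2.I2
cycle 10: W2.I3
cycle 11: W2.I4
cycle 12: W3.I0
cycle 13: W3.I1
cycle 14: idle
cycle 15: idle
cycle 16: idle
cycle 17: idle
cycle 18: idle
cycle 19: W3.I2
cycle 20: W3.I3

Answer: 21 cycles, utilization 16/21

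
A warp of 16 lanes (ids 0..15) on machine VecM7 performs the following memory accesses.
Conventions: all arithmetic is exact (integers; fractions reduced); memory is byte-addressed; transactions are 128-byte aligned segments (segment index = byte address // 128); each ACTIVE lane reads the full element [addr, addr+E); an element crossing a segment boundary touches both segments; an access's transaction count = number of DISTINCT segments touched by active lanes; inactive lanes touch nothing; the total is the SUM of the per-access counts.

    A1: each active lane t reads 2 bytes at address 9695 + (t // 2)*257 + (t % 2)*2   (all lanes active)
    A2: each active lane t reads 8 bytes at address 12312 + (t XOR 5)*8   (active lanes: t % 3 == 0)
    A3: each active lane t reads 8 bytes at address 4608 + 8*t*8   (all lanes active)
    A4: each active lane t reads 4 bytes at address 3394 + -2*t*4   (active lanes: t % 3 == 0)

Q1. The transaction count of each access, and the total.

A1: 8 transactions
A2: 1 transaction
A3: 8 transactions
A4: 2 transactions

Answer: 8,1,8,2; total 19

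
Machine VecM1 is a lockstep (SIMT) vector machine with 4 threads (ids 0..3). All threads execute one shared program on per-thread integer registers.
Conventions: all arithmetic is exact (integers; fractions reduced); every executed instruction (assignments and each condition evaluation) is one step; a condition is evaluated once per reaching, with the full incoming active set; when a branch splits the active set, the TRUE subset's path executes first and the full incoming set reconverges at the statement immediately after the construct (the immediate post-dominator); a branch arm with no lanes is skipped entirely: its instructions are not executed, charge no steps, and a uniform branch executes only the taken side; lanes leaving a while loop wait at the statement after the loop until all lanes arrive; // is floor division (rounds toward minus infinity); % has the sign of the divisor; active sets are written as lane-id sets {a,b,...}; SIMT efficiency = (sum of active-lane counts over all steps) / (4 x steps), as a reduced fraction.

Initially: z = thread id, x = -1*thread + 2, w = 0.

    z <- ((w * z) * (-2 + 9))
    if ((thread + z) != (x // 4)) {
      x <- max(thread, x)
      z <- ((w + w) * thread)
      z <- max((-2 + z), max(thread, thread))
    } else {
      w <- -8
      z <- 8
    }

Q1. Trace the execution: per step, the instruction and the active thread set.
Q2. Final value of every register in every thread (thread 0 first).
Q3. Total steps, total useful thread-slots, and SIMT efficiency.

step 0: z <- ((w * z) * (-2 + 9))    {0,1,2,3}
step 1: eval ((thread + z) != (x // 4)) {0,1,2,3}
step 2: x <- max(thread, x)          {1,2,3}
step 3: z <- ((w + w) * thread)      {1,2,3}
step 4: z <- max((-2 + z), max(thread, thread)) {1,2,3}
step 5: w <- -8                      {0}
step 6: z <- 8                       {0}

Answer: 7 steps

z: 8,1,2,3
x: 2,1,2,3
w: -8,0,0,0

steps = 7; useful = 19; efficiency = 19/28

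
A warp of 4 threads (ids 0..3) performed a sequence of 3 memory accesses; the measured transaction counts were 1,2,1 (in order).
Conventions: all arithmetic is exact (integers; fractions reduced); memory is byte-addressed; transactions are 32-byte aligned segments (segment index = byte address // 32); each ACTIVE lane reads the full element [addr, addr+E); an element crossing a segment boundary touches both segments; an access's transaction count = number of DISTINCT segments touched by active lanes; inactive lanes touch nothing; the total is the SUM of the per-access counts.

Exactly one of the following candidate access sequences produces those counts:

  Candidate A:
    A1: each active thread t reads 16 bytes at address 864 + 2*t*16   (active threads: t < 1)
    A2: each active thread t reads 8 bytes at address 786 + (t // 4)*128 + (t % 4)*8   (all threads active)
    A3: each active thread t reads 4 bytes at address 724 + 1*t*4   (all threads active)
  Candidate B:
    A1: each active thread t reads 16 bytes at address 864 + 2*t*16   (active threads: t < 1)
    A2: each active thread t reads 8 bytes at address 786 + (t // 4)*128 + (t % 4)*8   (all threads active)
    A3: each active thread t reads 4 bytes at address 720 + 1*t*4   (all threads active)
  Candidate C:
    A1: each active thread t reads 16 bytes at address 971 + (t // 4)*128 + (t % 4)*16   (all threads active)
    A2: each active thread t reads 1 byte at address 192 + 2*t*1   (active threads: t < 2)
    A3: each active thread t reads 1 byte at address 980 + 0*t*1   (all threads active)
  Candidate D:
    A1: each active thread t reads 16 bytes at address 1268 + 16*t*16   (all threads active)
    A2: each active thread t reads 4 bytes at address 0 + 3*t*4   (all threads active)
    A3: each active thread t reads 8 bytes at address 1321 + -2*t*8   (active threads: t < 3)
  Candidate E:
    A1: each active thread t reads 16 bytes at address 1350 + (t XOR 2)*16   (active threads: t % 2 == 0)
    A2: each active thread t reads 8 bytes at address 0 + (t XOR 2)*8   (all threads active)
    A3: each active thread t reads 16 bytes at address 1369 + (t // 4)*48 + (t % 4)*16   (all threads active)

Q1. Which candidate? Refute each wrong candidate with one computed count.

A: A3 gives 2 transactions, not 1
C: A1 gives 3 transactions, not 1
D: A1 gives 8 transactions, not 1
E: A1 gives 2 transactions, not 1
B: all counts match (1,2,1)

Answer: B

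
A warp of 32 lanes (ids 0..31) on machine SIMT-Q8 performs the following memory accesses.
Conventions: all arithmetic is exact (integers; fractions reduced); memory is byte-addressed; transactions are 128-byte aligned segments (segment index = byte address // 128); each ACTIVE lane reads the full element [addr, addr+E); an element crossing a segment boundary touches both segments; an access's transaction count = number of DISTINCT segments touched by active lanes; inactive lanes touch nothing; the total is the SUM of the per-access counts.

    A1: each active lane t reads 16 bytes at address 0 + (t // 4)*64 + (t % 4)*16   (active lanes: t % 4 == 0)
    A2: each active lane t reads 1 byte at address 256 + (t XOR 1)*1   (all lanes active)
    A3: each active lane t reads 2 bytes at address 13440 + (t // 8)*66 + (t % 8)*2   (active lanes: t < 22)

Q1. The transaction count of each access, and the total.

A1: 4 transactions
A2: 1 transaction
A3: 2 transactions

Answer: 4,1,2; total 7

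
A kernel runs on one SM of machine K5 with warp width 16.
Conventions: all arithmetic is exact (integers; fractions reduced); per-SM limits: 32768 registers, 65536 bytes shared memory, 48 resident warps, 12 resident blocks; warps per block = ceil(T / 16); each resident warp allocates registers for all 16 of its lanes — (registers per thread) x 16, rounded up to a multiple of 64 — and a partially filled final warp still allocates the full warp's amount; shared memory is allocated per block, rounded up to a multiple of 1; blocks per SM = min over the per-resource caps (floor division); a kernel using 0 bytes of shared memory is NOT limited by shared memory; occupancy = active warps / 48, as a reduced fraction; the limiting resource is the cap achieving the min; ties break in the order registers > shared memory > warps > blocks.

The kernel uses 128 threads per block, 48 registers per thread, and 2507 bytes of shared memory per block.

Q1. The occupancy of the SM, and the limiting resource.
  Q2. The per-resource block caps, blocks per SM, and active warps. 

Answer: occupancy 5/6, limited by registers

registers: 5 blocks
shared memory: 26 blocks
warps: 6 blocks
blocks: 12 blocks

Answer: 5 blocks, 40 active warps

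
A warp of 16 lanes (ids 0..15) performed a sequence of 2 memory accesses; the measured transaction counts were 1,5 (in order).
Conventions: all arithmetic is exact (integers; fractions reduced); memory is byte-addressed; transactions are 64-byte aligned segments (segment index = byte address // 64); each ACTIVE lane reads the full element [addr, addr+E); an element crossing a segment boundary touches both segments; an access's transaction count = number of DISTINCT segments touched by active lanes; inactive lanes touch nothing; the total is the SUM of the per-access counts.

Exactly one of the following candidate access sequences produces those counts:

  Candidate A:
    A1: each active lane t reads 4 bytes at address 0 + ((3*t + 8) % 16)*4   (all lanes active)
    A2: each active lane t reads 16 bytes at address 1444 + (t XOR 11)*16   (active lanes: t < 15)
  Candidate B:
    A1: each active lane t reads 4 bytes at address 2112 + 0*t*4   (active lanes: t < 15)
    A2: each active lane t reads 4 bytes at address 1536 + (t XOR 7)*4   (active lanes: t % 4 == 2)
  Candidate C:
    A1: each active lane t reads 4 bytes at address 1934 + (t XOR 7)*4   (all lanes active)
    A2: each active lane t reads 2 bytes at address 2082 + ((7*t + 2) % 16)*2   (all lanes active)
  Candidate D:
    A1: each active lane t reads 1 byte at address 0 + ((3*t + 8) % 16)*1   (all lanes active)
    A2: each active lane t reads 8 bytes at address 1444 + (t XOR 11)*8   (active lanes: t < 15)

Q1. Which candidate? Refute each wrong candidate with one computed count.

B: A2 gives 1 transaction, not 5
C: A1 gives 2 transactions, not 1
D: A2 gives 3 transactions, not 5
A: all counts match (1,5)

Answer: A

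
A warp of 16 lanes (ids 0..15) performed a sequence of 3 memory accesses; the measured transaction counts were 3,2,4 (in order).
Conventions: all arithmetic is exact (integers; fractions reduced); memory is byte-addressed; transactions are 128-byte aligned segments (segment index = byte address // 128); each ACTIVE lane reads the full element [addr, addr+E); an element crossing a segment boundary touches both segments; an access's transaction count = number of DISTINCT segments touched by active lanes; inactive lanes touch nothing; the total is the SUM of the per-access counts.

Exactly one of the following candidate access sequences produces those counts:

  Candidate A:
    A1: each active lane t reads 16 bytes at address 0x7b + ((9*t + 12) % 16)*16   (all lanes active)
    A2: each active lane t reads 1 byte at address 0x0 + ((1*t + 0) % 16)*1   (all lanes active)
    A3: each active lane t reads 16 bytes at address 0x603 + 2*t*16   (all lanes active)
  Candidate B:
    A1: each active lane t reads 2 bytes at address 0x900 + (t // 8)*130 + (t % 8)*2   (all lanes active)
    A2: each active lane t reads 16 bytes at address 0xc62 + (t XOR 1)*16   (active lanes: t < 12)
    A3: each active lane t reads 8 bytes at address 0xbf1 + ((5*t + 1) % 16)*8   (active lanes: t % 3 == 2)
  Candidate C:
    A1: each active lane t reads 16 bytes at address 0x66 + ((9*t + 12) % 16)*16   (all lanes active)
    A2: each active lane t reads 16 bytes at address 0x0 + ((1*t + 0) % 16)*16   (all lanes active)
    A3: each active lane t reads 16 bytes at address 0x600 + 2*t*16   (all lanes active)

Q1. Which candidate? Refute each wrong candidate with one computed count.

A: A2 gives 1 transaction, not 2
B: A1 gives 2 transactions, not 3
C: all counts match (3,2,4)

Answer: C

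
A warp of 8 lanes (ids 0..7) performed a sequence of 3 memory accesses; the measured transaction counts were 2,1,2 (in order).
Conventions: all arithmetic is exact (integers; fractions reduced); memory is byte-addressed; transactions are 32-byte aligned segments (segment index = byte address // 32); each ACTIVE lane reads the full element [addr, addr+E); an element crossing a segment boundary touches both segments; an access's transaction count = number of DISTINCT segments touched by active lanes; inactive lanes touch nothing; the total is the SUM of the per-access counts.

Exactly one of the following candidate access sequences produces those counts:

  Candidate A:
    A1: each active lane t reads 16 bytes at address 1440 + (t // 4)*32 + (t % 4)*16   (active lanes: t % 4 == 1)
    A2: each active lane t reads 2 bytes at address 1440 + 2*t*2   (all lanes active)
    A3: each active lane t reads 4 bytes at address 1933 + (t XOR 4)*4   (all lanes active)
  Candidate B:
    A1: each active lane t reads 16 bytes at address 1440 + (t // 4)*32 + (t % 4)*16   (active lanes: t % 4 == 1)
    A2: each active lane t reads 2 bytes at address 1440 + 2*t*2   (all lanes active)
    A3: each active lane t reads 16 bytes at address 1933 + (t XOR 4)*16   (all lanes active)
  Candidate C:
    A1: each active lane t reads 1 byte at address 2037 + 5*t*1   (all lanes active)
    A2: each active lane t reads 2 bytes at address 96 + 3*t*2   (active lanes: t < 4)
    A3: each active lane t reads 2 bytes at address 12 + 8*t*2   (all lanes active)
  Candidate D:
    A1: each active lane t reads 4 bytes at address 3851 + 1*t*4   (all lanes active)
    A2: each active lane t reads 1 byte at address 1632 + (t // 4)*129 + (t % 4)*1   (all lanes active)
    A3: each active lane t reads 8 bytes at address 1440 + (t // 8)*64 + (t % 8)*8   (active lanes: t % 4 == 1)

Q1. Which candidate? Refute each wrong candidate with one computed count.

B: A3 gives 5 transactions, not 2
C: A3 gives 4 transactions, not 2
D: A2 gives 2 transactions, not 1
A: all counts match (2,1,2)

Answer: A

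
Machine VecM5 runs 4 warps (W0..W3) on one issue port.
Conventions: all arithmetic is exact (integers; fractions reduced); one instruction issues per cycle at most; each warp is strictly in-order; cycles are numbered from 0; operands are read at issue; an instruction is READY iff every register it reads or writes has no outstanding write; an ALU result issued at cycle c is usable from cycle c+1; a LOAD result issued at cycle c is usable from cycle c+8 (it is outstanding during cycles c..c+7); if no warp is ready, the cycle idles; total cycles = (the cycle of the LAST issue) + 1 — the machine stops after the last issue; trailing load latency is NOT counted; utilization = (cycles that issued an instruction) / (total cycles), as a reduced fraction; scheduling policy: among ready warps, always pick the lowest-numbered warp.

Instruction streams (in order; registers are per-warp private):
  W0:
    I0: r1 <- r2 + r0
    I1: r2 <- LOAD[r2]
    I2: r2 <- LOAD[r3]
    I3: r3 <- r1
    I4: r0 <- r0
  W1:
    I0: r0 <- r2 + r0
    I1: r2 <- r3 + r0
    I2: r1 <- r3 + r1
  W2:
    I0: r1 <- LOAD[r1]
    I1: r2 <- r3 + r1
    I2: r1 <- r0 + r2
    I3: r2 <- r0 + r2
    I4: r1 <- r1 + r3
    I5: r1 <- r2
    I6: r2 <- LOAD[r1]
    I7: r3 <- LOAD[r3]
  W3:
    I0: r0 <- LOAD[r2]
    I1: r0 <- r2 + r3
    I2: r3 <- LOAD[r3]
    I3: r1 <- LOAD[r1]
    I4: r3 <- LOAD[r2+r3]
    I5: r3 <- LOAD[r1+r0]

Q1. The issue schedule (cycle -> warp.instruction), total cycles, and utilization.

cycle 0: W0.I0
cycle 1: W0.I1
cycle 2: W1.I0
cycle 3: W1.I1
cycle 4: W1.I2
cycle 5: W2.I0
cycle 6: W3.I0
cycle 7: idle
cycle 8: idle
cycle 9: W0.I2
cycle 10: W0.I3
cycle 11: W0.I4
cycle 12: idle
cycle 13: W2.I1
cycle 14: W2.I2
cycle 15: W2.I3
cycle 16: W2.I4
cycle 17: W2.I5
cycle 18: W2.I6
cycle 19: W2.I7
cycle 20: W3.I1
cycle 21: W3.I2
cycle 22: W3.I3
cycle 23: idle
cycle 24: idle
cycle 25: idle
cycle 26: idle
cycle 27: idle
cycle 28: idle
cycle 29: W3.I4
cycle 30: idle
cycle 31: idle
cycle 32: idle
cycle 33: idle
cycle 34: idle
cycle 35: idle
cycle 36: idle
cycle 37: W3.I5

Answer: 38 cycles, utilization 11/19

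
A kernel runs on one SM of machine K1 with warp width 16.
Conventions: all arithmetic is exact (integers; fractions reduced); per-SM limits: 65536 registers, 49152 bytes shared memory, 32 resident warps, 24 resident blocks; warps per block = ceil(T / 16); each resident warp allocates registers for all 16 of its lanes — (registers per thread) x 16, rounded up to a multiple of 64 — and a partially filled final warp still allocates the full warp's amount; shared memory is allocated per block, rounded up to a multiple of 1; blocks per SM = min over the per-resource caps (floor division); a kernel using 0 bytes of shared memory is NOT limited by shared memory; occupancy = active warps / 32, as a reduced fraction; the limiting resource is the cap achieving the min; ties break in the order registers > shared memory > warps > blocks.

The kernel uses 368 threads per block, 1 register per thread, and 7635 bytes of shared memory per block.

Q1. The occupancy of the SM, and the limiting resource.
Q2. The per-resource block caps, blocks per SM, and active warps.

Answer: occupancy 23/32, limited by warps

registers: 44 blocks
shared memory: 6 blocks
warps: 1 block
blocks: 24 blocks

Answer: 1 block, 23 active warps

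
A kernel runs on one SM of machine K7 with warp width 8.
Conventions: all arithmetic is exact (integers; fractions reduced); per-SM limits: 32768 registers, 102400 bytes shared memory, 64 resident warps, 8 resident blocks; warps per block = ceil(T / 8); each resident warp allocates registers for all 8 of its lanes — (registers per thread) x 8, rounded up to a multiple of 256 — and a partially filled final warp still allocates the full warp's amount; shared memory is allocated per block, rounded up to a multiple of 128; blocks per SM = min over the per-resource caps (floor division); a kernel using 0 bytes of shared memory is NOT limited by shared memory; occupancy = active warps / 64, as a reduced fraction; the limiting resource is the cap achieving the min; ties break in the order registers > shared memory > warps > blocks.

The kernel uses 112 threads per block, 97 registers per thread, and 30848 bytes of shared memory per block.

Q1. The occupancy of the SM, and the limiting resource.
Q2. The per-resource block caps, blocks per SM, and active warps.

Answer: occupancy 7/16, limited by registers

registers: 2 blocks
shared memory: 3 blocks
warps: 4 blocks
blocks: 8 blocks

Answer: 2 blocks, 28 active warps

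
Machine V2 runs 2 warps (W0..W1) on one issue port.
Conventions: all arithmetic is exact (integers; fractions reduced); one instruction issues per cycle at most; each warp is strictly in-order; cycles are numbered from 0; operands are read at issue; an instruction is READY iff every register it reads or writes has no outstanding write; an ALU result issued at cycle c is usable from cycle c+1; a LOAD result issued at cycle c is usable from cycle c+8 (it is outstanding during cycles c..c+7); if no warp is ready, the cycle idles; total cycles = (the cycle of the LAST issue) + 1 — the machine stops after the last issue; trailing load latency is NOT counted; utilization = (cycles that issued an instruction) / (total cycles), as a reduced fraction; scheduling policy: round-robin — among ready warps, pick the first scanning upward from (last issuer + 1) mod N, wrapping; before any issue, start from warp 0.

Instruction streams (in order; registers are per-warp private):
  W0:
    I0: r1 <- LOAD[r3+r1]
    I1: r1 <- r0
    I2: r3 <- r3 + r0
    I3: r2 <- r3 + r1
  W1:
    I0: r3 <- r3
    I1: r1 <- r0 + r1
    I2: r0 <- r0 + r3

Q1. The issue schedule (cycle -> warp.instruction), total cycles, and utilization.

cycle 0: W0.I0
cycle 1: W1.I0
cycle 2: W1.I1
cycle 3: W1.I2
cycle 4: idle
cycle 5: idle
cycle 6: idle
cycle 7: idle
cycle 8: W0.I1
cycle 9: W0.I2
cycle 10: W0.I3

Answer: 11 cycles, utilization 7/11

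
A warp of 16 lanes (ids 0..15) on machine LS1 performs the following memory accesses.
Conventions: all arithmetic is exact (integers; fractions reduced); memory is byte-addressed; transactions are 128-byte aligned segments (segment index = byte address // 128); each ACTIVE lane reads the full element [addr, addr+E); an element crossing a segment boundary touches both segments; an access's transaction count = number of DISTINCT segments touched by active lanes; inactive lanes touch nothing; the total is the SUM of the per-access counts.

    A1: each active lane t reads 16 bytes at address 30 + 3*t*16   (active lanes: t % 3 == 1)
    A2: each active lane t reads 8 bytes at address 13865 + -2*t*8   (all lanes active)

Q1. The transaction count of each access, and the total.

A1: 6 transactions
A2: 3 transactions

Answer: 6,3; total 9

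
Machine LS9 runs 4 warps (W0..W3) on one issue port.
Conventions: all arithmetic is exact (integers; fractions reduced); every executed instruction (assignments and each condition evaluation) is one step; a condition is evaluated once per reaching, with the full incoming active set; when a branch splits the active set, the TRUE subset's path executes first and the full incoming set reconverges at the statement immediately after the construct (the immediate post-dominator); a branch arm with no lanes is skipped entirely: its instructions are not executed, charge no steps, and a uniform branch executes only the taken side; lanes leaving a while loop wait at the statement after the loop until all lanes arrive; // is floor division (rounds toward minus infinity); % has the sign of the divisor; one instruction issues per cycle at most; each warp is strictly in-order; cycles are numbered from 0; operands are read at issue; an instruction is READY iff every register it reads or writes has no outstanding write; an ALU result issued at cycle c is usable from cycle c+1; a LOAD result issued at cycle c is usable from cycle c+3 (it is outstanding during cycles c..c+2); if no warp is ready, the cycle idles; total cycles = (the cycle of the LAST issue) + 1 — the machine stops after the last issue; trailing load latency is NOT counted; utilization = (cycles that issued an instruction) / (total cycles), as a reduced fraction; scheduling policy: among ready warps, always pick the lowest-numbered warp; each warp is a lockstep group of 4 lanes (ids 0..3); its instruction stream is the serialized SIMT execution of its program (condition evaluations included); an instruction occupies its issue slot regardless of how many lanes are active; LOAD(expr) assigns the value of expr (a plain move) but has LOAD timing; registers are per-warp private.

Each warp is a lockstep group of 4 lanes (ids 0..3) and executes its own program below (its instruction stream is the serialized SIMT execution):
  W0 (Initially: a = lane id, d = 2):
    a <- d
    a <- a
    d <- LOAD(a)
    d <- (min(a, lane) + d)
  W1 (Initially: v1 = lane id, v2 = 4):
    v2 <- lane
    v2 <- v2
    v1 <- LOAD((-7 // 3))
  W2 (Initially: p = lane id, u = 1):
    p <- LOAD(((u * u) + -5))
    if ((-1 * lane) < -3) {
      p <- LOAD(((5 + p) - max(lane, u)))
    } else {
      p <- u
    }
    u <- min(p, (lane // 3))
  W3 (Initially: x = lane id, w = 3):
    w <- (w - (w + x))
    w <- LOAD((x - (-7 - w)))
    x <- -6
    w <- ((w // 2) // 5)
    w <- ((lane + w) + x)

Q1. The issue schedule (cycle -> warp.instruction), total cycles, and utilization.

cycle 0: W0.I0
cycle 1: W0.I1
cycle 2: W0.I2
cycle 3: W1.I0
cycle 4: W1.I1
cycle 5: W0.I3
cycle 6: W1.I2
cycle 7: W2.I0
cycle 8: W2.I1
cycle 9: W3.I0
cycle 10: W2.I2
cycle 11: W2.I3
cycle 12: W3.I1
cycle 13: W3.I2
cycle 14: idle
cycle 15: W3.I3
cycle 16: W3.I4

Answer: 17 cycles, utilization 16/17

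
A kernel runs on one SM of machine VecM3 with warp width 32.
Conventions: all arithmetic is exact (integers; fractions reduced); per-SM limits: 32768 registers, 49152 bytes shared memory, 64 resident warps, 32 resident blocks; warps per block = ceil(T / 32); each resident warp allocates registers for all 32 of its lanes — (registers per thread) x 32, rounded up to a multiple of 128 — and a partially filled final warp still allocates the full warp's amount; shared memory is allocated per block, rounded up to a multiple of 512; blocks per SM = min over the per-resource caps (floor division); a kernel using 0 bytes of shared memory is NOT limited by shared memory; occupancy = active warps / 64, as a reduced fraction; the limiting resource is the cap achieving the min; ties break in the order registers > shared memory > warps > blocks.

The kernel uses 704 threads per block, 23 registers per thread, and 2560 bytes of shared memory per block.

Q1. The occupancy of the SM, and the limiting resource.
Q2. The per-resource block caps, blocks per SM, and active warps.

Answer: occupancy 11/32, limited by registers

registers: 1 block
shared memory: 19 blocks
warps: 2 blocks
blocks: 32 blocks

Answer: 1 block, 22 active warps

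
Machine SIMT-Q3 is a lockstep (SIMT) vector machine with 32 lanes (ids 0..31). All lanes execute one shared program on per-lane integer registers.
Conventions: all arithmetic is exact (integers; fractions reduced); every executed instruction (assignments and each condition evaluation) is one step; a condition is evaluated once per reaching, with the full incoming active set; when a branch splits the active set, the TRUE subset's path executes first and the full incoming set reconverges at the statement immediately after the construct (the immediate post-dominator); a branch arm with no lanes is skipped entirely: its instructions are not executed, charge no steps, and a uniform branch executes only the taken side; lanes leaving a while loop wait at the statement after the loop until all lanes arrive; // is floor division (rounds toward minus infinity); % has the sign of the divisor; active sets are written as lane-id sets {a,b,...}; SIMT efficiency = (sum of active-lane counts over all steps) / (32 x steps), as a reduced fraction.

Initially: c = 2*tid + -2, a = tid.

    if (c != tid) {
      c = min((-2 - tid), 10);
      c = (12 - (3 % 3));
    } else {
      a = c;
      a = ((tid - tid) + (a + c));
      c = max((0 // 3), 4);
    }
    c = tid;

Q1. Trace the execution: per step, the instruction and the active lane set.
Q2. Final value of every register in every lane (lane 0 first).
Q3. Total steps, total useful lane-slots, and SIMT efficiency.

step 0: eval (c != tid)              {0,1,2,3,4,5,6,7,8,9,10,11,12,13,14,15,16,17,18,19,20,21,22,23,24,25,26,27,28,29,30,31}
step 1: c <- min((-2 - tid), 10)     {0,1,3,4,5,6,7,8,9,10,11,12,13,14,15,16,17,18,19,20,21,22,23,24,25,26,27,28,29,30,31}
step 2: c <- (12 - (3 % 3))          {0,1,3,4,5,6,7,8,9,10,11,12,13,14,15,16,17,18,19,20,21,22,23,24,25,26,27,28,29,30,31}
step 3: a <- c                       {2}
step 4: a <- ((tid - tid) + (a + c)) {2}
step 5: c <- max((0 // 3), 4)        {2}
step 6: c <- tid                     {0,1,2,3,4,5,6,7,8,9,10,11,12,13,14,15,16,17,18,19,20,21,22,23,24,25,26,27,28,29,30,31}

Answer: 7 steps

c: 0,1,2,3,4,5,6,7,8,9,10,11,12,13,14,15,16,17,18,19,20,21,22,23,24,25,26,27,28,29,30,31
a: 0,1,4,3,4,5,6,7,8,9,10,11,12,13,14,15,16,17,18,19,20,21,22,23,24,25,26,27,28,29,30,31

steps = 7; useful = 129; efficiency = 129/224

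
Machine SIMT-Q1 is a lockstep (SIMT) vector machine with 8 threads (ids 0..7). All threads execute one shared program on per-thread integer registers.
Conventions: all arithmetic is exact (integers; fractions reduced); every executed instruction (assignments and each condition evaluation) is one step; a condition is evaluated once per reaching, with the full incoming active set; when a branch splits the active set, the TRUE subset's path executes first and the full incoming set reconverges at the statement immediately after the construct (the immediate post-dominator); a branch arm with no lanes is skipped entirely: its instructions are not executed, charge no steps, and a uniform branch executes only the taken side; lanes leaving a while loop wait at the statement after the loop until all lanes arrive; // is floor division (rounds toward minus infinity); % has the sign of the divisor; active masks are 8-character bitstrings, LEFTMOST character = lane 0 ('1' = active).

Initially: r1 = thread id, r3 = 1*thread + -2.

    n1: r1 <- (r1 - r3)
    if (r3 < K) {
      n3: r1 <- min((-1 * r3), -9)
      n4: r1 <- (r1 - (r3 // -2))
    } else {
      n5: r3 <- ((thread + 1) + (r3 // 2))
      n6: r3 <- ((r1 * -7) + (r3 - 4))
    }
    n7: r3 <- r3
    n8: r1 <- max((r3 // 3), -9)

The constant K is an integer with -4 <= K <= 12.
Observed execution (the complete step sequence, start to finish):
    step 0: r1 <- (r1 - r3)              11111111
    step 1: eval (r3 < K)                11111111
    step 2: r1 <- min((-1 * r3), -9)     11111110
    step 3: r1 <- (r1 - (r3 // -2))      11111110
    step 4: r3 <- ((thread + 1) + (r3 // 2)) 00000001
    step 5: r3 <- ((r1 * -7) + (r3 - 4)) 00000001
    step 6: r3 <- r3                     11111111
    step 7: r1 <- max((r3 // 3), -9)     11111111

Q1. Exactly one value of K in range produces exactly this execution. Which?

Answer: K = 5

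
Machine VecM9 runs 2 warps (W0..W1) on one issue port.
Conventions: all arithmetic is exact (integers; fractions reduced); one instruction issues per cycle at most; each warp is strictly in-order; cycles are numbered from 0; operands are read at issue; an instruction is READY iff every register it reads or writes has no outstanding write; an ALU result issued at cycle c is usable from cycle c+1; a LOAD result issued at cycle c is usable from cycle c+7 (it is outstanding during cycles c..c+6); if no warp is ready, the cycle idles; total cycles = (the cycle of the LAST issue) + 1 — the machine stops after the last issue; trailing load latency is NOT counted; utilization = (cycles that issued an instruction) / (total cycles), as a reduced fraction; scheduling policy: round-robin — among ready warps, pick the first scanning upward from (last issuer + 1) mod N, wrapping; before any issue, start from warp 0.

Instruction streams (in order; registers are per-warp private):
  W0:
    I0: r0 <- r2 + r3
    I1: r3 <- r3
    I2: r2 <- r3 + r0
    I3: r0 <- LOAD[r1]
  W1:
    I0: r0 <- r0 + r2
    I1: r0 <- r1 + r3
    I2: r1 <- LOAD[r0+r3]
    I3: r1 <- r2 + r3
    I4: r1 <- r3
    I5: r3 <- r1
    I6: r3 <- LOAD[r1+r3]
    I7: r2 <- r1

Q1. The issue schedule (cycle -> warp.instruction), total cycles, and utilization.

cycle 0: W0.I0
cycle 1: W1.I0
cycle 2: W0.I1
cycle 3: W1.I1
cycle 4: W0.I2
cycle 5: W1.I2
cycle 6: W0.I3
cycle 7: idle
cycle 8: idle
cycle 9: idle
cycle 10: idle
cycle 11: idle
cycle 12: W1.I3
cycle 13: W1.I4
cycle 14: W1.I5
cycle 15: W1.I6
cycle 16: W1.I7

Answer: 17 cycles, utilization 12/17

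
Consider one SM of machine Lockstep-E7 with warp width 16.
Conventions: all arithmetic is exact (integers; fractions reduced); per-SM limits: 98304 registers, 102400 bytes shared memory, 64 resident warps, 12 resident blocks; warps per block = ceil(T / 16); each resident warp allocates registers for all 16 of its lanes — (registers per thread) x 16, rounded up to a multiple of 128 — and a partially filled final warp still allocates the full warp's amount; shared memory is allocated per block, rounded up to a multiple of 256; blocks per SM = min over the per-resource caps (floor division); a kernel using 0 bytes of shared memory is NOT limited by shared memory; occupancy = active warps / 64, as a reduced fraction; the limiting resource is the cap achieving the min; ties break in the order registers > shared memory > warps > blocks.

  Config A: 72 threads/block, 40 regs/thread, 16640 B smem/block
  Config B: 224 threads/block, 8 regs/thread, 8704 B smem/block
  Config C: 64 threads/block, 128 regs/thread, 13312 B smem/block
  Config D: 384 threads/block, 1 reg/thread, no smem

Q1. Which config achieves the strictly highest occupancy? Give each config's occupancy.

occupancies: A 15/32, B 7/8, C 7/16, D 3/4

Answer: B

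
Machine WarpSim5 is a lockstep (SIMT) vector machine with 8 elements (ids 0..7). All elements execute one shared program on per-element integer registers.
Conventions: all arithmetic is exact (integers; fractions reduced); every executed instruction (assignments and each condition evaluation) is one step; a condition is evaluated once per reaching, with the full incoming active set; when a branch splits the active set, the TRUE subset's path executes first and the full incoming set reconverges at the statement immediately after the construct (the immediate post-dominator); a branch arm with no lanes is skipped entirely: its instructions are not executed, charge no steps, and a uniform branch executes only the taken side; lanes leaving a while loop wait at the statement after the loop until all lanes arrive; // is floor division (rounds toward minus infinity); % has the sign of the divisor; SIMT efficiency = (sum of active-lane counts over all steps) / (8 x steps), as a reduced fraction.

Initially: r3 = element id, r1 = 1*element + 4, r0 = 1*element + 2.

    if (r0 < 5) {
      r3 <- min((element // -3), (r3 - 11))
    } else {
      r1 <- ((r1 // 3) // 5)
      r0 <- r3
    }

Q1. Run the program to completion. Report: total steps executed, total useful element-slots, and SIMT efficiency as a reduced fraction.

Answer: 4 steps, 21 useful, 21/32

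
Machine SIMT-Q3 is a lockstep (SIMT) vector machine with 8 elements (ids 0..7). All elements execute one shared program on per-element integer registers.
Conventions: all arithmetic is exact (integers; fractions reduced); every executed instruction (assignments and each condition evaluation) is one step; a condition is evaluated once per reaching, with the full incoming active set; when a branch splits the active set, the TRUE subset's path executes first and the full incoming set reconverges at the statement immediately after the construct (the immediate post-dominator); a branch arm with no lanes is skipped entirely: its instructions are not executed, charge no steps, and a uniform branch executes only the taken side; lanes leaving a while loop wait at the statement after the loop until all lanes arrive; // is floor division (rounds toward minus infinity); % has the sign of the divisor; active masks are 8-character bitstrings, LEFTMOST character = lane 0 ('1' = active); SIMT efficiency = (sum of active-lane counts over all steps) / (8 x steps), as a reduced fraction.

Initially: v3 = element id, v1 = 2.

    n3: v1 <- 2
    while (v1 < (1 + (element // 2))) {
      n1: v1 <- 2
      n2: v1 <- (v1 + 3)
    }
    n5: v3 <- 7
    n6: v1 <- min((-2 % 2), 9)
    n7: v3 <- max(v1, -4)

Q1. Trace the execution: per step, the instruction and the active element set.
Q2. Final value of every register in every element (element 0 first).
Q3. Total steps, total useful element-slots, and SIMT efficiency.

step 0: v1 <- 2                      11111111
step 1: eval (v1 < (1 + (element // 2))) 11111111
step 2: v1 <- 2                      00001111
step 3: v1 <- (v1 + 3)               00001111
step 4: eval (v1 < (1 + (element // 2))) 00001111
step 5: v3 <- 7                      11111111
step 6: v1 <- min((-2 % 2), 9)       11111111
step 7: v3 <- max(v1, -4)            11111111

Answer: 8 steps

v3: 0,0,0,0,0,0,0,0
v1: 0,0,0,0,0,0,0,0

steps = 8; useful = 52; efficiency = 52/64 = 13/16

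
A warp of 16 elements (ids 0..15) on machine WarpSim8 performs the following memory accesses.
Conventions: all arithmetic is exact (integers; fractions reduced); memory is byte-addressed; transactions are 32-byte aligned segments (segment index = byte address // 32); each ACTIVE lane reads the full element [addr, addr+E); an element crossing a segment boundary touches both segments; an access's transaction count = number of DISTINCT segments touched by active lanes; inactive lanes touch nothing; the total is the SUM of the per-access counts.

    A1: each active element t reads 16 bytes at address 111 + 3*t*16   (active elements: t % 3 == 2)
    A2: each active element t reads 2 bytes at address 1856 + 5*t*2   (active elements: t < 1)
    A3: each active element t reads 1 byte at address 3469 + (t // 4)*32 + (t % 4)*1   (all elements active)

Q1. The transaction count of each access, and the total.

A1: 7 transactions
A2: 1 transaction
A3: 4 transactions

Answer: 7,1,4; total 12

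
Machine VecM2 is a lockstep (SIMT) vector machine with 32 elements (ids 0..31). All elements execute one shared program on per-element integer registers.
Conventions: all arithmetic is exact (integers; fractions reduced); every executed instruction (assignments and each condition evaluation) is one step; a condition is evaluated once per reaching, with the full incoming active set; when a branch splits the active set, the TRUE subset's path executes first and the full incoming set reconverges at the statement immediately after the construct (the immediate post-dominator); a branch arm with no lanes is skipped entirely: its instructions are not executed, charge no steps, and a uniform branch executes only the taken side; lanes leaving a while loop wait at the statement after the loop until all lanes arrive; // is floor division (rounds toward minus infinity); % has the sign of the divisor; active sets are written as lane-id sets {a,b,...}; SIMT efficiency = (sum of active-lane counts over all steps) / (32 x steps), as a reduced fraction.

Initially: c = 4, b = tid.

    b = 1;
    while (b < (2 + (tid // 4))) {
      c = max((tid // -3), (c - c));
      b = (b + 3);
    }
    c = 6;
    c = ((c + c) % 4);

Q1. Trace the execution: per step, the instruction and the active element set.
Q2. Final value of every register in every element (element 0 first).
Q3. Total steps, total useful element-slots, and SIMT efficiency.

step 0: b <- 1                       {0,1,2,3,4,5,6,7,8,9,10,11,12,13,14,15,16,17,18,19,20,21,22,23,24,25,26,27,28,29,30,31}
step 1: eval (b < (2 + (tid // 4)))  {0,1,2,3,4,5,6,7,8,9,10,11,12,13,14,15,16,17,18,19,20,21,22,23,24,25,26,27,28,29,30,31}
step 2: c <- max((tid // -3), (c - c)) {0,1,2,3,4,5,6,7,8,9,10,11,12,13,14,15,16,17,18,19,20,21,22,23,24,25,26,27,28,29,30,31}
step 3: b <- (b + 3)                 {0,1,2,3,4,5,6,7,8,9,10,11,12,13,14,15,16,17,18,19,20,21,22,23,24,25,26,27,28,29,30,31}
step 4: eval (b < (2 + (tid // 4)))  {0,1,2,3,4,5,6,7,8,9,10,11,12,13,14,15,16,17,18,19,20,21,22,23,24,25,26,27,28,29,30,31}
step 5: c <- max((tid // -3), (c - c)) {12,13,14,15,16,17,18,19,20,21,22,23,24,25,26,27,28,29,30,31}
step 6: b <- (b + 3)                 {12,13,14,15,16,17,18,19,20,21,22,23,24,25,26,27,28,29,30,31}
step 7: eval (b < (2 + (tid // 4)))  {12,13,14,15,16,17,18,19,20,21,22,23,24,25,26,27,28,29,30,31}
step 8: c <- max((tid // -3), (c - c)) {24,25,26,27,28,29,30,31}
step 9: b <- (b + 3)                 {24,25,26,27,28,29,30,31}
step 10: eval (b < (2 + (tid // 4)))  {24,25,26,27,28,29,30,31}
step 11: c <- 6                       {0,1,2,3,4,5,6,7,8,9,10,11,12,13,14,15,16,17,18,19,20,21,22,23,24,25,26,27,28,29,30,31}
step 12: c <- ((c + c) % 4)           {0,1,2,3,4,5,6,7,8,9,10,11,12,13,14,15,16,17,18,19,20,21,22,23,24,25,26,27,28,29,30,31}

Answer: 13 steps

c: 0,0,0,0,0,0,0,0,0,0,0,0,0,0,0,0,0,0,0,0,0,0,0,0,0,0,0,0,0,0,0,0
b: 4,4,4,4,4,4,4,4,4,4,4,4,7,7,7,7,7,7,7,7,7,7,7,7,10,10,10,10,10,10,10,10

steps = 13; useful = 308; efficiency = 308/416 = 77/104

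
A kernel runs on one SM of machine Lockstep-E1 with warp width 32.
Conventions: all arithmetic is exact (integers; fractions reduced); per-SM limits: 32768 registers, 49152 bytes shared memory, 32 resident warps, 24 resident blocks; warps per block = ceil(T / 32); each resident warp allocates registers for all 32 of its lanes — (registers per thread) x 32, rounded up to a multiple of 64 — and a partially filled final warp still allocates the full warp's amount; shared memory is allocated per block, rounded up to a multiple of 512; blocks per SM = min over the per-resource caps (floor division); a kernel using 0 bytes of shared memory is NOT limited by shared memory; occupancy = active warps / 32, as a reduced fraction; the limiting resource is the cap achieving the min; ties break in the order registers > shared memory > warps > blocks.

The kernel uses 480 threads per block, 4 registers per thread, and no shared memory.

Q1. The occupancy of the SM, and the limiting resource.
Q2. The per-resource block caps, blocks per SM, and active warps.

Answer: occupancy 15/16, limited by warps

registers: 17 blocks
shared memory: no limit (kernel uses none)
warps: 2 blocks
blocks: 24 blocks

Answer: 2 blocks, 30 active warps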